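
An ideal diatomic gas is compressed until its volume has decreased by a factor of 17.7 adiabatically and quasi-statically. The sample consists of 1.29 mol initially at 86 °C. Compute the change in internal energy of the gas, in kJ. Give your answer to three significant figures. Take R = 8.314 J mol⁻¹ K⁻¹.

ΔU ≈ 20.8 kJ

Adiabatic: T₁V₁^(γ−1) = T₂V₂^(γ−1) ⇒ T₂ = T₁ (V₁/V₂)^(γ−1).
γ = 7/5 for a diatomic ideal gas, so γ−1 = 2/5.
T₁ = 86 °C = 359.1 K.
T₂ = 359.1 × 17.7^(2/5) = 1134 K.
Q = 0, so ΔU = W_on_gas = nCᵥΔT with Cᵥ = R/(γ−1) = 20.79 J/(mol·K).
ΔU = 1.29 × 20.79 × (1134 − 359.1) = 20770 J.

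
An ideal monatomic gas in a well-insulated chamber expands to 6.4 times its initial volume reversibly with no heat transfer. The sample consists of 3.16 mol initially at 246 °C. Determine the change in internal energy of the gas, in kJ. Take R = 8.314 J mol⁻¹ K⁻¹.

ΔU ≈ -14.5 kJ

Adiabatic: T₁V₁^(γ−1) = T₂V₂^(γ−1) ⇒ T₂ = T₁ (V₁/V₂)^(γ−1).
γ = 5/3 for a monatomic ideal gas, so γ−1 = 2/3.
T₁ = 246 °C = 519.1 K.
T₂ = 519.1 × (1/6.4)^(2/3) = 150.6 K.
Q = 0, so ΔU = W_on_gas = nCᵥΔT with Cᵥ = R/(γ−1) = 12.47 J/(mol·K).
ΔU = 3.16 × 12.47 × (150.6 − 519.1) = -14520 J.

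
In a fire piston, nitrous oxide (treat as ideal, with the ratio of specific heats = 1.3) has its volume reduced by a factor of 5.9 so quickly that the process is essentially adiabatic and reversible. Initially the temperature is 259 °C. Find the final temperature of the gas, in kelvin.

T₂ ≈ 906 K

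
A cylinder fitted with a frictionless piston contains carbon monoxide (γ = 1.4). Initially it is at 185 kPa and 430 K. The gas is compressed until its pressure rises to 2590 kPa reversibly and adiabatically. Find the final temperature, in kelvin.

T₂ ≈ 914 K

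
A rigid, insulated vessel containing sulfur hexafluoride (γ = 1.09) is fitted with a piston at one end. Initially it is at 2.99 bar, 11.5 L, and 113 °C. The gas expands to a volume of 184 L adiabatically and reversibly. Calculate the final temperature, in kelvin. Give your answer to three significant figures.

For a reversible adiabat TV^(γ−1) is constant, so T₂ = T₁ (V₁/V₂)^(γ−1).
T₁ = 113 °C = 386.1 K.
T₂ = 386.1 × (11.5/184)^(0.09) = 300.9 K.

T₂ ≈ 301 K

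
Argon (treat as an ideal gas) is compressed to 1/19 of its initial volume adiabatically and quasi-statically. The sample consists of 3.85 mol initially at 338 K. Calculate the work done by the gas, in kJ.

Adiabatic: T₁V₁^(γ−1) = T₂V₂^(γ−1) ⇒ T₂ = T₁ (V₁/V₂)^(γ−1).
γ = 5/3 for a monatomic ideal gas, so γ−1 = 2/3.
T₂ = 338 × 19^(2/3) = 2407 K.
Q = 0, so ΔU = W_on_gas = nCᵥΔT with Cᵥ = R/(γ−1) = 12.47 J/(mol·K).
ΔU = 3.85 × 12.47 × (2407 − 338) = 99320 J.
Work done by the gas = −ΔU = -99320 J.

W ≈ -99.3 kJ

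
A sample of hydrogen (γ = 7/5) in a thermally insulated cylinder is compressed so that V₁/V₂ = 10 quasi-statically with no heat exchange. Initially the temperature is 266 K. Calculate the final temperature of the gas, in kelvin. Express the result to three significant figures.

T₂ ≈ 668 K

Adiabatic: T₁V₁^(γ−1) = T₂V₂^(γ−1) ⇒ T₂ = T₁ (V₁/V₂)^(γ−1).
T₂ = 266 × 10^(2/5) = 668.2 K.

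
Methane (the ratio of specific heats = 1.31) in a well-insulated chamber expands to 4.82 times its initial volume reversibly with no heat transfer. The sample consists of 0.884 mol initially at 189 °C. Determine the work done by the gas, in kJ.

W ≈ 4.23 kJ

For a reversible adiabat TV^(γ−1) is constant, so T₂ = T₁ (V₁/V₂)^(γ−1).
T₁ = 189 °C = 462.1 K.
T₂ = 462.1 × (1/4.82)^(0.31) = 283.8 K.
Q = 0, so ΔU = W_on_gas = nCᵥΔT with Cᵥ = R/(γ−1) = 26.82 J/(mol·K).
ΔU = 0.884 × 26.82 × (283.8 − 462.1) = -4228 J.
Work done by the gas = −ΔU = 4228 J.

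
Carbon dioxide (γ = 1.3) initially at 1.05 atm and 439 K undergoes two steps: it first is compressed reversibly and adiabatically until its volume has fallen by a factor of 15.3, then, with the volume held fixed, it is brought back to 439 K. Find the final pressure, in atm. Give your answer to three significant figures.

P₃ ≈ 16.1 atm

Adiabatic step (PV^γ = const): P₂ = 1.05×15.3^(1.3) = 36.42 atm; T₂ = 439×15.3^(0.3) = 995.1 K.
Isochoric: P₃ = P₂(T₃/T₂) = 36.42 × (439/995.1) = 16.06 atm.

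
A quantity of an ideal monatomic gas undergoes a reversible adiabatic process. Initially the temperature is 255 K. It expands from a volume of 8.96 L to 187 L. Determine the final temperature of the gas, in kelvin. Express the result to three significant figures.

T₂ ≈ 33.6 K

Adiabatic: T₁V₁^(γ−1) = T₂V₂^(γ−1) ⇒ T₂ = T₁ (V₁/V₂)^(γ−1).
For a monatomic ideal gas γ = 5/3, so γ−1 = 2/3.
T₂ = 255 × (8.96/187)^(2/3) = 33.64 K.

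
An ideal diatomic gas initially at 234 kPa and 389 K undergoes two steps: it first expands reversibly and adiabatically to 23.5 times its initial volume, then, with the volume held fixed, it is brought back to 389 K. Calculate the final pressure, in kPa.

For a diatomic ideal gas γ = 7/5.
Adiabatic step (PV^γ = const): P₂ = 234×(1/23.5)^(7/5) = 2.817 kPa; T₂ = 389×(1/23.5)^(2/5) = 110 K.
Isochoric: P₃ = P₂(T₃/T₂) = 2.817 × (389/110) = 9.957 kPa.

P₃ ≈ 9.96 kPa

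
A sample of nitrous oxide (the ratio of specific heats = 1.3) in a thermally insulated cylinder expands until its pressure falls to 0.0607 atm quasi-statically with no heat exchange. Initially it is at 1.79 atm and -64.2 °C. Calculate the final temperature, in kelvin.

T₂ ≈ 95.7 K

Adiabatic: T₂/T₁ = (P₂/P₁)^((γ−1)/γ).
T₁ = -64.2 °C = 208.9 K.
T₂ = 208.9 × (0.0607/1.79)^(0.231) = 95.69 K.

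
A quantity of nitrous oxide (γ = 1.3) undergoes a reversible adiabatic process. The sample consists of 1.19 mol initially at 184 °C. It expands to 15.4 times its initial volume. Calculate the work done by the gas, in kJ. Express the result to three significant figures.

W ≈ 8.44 kJ

For a reversible adiabat TV^(γ−1) is constant, so T₂ = T₁ (V₁/V₂)^(γ−1).
T₁ = 184 °C = 457.1 K.
T₂ = 457.1 × (1/15.4)^(0.3) = 201.3 K.
Q = 0, so ΔU = W_on_gas = nCᵥΔT with Cᵥ = R/(γ−1) = 27.71 J/(mol·K).
ΔU = 1.19 × 27.71 × (201.3 − 457.1) = -8438 J.
Work done by the gas = −ΔU = 8438 J.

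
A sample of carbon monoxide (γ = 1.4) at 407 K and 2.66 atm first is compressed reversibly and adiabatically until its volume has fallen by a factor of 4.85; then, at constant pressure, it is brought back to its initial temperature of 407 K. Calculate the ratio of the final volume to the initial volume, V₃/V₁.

V₃/V₁ ≈ 0.110

Adiabatic step: V₂/V₁ = 0.2062; T₂ = T₁·4.85^(0.4) = 765.4 K.
Isobaric step: V₃/V₂ = T₃/T₂ = 407/765.4.
V₃/V₁ = (V₂/V₁)(V₃/V₂) = 0.2062 × (407/765.4) = 0.1096.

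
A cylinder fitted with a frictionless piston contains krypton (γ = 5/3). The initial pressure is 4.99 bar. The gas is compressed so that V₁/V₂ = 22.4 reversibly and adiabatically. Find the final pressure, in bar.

Since PV^γ is constant along a reversible adiabat, P₂ = P₁ (V₁/V₂)^γ.
P₂ = 4.99 × 22.4^(5/3) = 888.2 bar.

P₂ ≈ 888 bar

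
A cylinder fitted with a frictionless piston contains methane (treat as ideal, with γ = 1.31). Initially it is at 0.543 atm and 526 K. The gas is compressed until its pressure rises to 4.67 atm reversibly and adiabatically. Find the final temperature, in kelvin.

T₂ ≈ 875 K

Adiabatic: T₂/T₁ = (P₂/P₁)^((γ−1)/γ).
T₂ = 526 × (4.67/0.543)^(0.237) = 875.2 K.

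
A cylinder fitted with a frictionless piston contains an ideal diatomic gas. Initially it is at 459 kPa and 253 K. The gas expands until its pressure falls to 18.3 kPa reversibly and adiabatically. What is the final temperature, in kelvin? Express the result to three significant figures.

Along an adiabat T P^((1−γ)/γ) is constant, so T₂ = T₁ (P₂/P₁)^((γ−1)/γ).
For a diatomic ideal gas γ = 7/5, so (γ−1)/γ = 2/7.
T₂ = 253 × (18.3/459)^(2/7) = 100.8 K.

T₂ ≈ 101 K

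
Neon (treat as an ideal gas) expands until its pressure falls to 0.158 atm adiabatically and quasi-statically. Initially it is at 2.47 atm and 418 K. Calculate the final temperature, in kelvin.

Along an adiabat T P^((1−γ)/γ) is constant, so T₂ = T₁ (P₂/P₁)^((γ−1)/γ).
For a monatomic ideal gas γ = 5/3, so (γ−1)/γ = 2/5.
T₂ = 418 × (0.158/2.47)^(2/5) = 139.2 K.

T₂ ≈ 139 K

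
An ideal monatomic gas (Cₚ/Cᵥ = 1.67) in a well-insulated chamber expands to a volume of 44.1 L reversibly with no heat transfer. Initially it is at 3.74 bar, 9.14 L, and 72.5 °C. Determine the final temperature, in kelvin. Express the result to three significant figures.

T₂ ≈ 120 K

Adiabatic: T₁V₁^(γ−1) = T₂V₂^(γ−1) ⇒ T₂ = T₁ (V₁/V₂)^(γ−1).
T₁ = 72.5 °C = 345.6 K.
T₂ = 345.6 × (9.14/44.1)^(0.67) = 120.4 K.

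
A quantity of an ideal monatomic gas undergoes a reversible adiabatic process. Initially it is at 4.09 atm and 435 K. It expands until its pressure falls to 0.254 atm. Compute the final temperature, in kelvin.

T₂ ≈ 143 K

Adiabatic: T₂/T₁ = (P₂/P₁)^((γ−1)/γ).
For a monatomic ideal gas γ = 5/3, so (γ−1)/γ = 2/5.
T₂ = 435 × (0.254/4.09)^(2/5) = 143.1 K.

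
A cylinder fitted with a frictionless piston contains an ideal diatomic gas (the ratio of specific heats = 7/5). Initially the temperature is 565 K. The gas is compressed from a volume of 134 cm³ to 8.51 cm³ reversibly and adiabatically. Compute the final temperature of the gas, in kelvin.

T₂ ≈ 1700 K

Adiabatic: T₁V₁^(γ−1) = T₂V₂^(γ−1) ⇒ T₂ = T₁ (V₁/V₂)^(γ−1).
T₂ = 565 × (134/8.51)^(2/5) = 1702 K.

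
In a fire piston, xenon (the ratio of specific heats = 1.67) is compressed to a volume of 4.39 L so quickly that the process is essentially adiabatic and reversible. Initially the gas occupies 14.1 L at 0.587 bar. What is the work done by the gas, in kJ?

P₂ = P₁(V₁/V₂)^γ = 0.587×(14.1/4.39)^(1.67) = 4.12 bar.
For a reversible adiabat, W_by_gas = (P₁V₁ − P₂V₂)/(γ−1).
W_by = (58700×0.0141 − 412000×0.00439) / (0.67) = -1464 J.

W ≈ -1.46 kJ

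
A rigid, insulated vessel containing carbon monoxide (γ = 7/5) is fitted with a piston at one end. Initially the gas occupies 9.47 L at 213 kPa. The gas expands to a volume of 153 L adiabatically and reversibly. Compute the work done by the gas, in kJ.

P₂ = P₁(V₁/V₂)^γ = 213×(9.47/153)^(7/5) = 4.332 kPa.
For a reversible adiabat, W_by_gas = (P₁V₁ − P₂V₂)/(γ−1).
W_by = (213000×0.00947 − 4332×0.153) / (2/5) = 3386 J.

W ≈ 3.39 kJ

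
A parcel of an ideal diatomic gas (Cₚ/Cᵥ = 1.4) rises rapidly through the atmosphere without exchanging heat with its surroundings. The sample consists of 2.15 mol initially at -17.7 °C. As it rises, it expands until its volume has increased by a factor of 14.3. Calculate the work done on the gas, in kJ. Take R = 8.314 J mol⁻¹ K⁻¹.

W ≈ -7.48 kJ

Adiabatic: T₁V₁^(γ−1) = T₂V₂^(γ−1) ⇒ T₂ = T₁ (V₁/V₂)^(γ−1).
T₁ = -17.7 °C = 255.4 K.
T₂ = 255.4 × (1/14.3)^(0.4) = 88.14 K.
Q = 0, so ΔU = W_on_gas = nCᵥΔT with Cᵥ = R/(γ−1) = 20.79 J/(mol·K).
ΔU = 2.15 × 20.79 × (88.14 − 255.4) = -7477 J.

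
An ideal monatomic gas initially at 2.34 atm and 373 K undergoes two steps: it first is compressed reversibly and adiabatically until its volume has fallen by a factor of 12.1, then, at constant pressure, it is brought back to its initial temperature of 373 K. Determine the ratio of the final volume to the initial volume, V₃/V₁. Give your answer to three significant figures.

V₃/V₁ ≈ 0.0157

For a monatomic ideal gas γ = 5/3.
Adiabatic step: V₂/V₁ = 0.08264; T₂ = T₁·12.1^(2/3) = 1966 K.
Isobaric step: V₃/V₂ = T₃/T₂ = 373/1966.
V₃/V₁ = (V₂/V₁)(V₃/V₂) = 0.08264 × (373/1966) = 0.01568.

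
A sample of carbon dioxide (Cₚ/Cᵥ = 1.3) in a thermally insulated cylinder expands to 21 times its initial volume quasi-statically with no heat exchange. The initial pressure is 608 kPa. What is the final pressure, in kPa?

P₂ ≈ 11.6 kPa

Since PV^γ is constant along a reversible adiabat, P₂ = P₁ (V₁/V₂)^γ.
P₂ = 608 × (1/21)^(1.3) = 11.61 kPa.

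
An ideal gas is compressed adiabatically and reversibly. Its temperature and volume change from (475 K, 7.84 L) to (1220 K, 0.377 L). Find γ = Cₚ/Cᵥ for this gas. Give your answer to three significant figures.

γ ≈ 1.31

TV^(γ−1) = const ⇒ γ − 1 = ln(T₂/T₁) / ln(V₁/V₂).
γ = 1 + ln(1220/475) / ln(7.84/0.377) = 1.311.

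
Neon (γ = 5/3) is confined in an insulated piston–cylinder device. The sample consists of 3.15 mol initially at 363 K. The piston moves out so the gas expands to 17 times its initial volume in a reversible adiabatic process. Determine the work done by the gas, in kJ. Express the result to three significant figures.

W ≈ 12.1 kJ

Adiabatic: T₁V₁^(γ−1) = T₂V₂^(γ−1) ⇒ T₂ = T₁ (V₁/V₂)^(γ−1).
T₂ = 363 × (1/17)^(2/3) = 54.9 K.
Q = 0, so ΔU = W_on_gas = nCᵥΔT with Cᵥ = R/(γ−1) = 12.47 J/(mol·K).
ΔU = 3.15 × 12.47 × (54.9 − 363) = -12100 J.
Work done by the gas = −ΔU = 12100 J.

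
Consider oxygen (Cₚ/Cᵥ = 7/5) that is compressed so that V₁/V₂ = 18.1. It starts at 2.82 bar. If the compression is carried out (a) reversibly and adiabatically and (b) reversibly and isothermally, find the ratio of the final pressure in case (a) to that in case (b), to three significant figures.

P_adiabatic / P_isothermal ≈ 3.18

Isothermal: P_b = P₁(V₁/V₂) = 2.82×18.1.
Adiabatic: P_a = P₁(V₁/V₂)^γ = 2.82×18.1^(7/5).
P_a/P_b = (V₁/V₂)^(γ−1) = 18.1^(2/5) = 3.185.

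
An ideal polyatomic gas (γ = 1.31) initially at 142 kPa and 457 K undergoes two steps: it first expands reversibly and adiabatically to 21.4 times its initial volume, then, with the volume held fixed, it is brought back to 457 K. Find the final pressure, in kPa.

P₃ ≈ 6.64 kPa

Adiabatic step (PV^γ = const): P₂ = 142×(1/21.4)^(1.31) = 2.567 kPa; T₂ = 457×(1/21.4)^(0.31) = 176.8 K.
Isochoric: P₃ = P₂(T₃/T₂) = 2.567 × (457/176.8) = 6.636 kPa.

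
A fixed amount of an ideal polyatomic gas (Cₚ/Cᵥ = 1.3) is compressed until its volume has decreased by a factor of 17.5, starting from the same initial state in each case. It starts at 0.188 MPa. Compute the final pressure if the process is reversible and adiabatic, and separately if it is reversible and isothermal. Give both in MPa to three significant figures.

adiabatic: 7.76 MPa; isothermal: 3.29 MPa

Isothermal: P₂ = P₁(V₁/V₂) = 0.188×17.5 = 3.29 MPa.
Adiabatic: P₂ = P₁(V₁/V₂)^γ = 0.188×17.5^(1.3) = 7.764 MPa.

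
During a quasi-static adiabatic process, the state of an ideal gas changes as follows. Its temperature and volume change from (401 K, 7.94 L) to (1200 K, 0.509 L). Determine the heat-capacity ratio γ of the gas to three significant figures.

TV^(γ−1) = const ⇒ γ − 1 = ln(T₂/T₁) / ln(V₁/V₂).
γ = 1 + ln(1200/401) / ln(7.94/0.509) = 1.399.

γ ≈ 1.40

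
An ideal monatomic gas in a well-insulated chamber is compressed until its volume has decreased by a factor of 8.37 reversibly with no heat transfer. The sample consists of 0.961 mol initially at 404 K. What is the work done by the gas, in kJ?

For a reversible adiabat TV^(γ−1) is constant, so T₂ = T₁ (V₁/V₂)^(γ−1).
γ = 5/3 for a monatomic ideal gas, so γ−1 = 2/3.
T₂ = 404 × 8.37^(2/3) = 1665 K.
Q = 0, so ΔU = W_on_gas = nCᵥΔT with Cᵥ = R/(γ−1) = 12.47 J/(mol·K).
ΔU = 0.961 × 12.47 × (1665 − 404) = 15120 J.
Work done by the gas = −ΔU = -15120 J.

W ≈ -15.1 kJ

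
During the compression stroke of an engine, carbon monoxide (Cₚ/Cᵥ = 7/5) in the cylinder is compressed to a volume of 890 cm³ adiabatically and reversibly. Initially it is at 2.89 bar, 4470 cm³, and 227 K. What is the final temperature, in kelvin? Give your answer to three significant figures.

For a reversible adiabat TV^(γ−1) is constant, so T₂ = T₁ (V₁/V₂)^(γ−1).
T₂ = 227 × (4470/890)^(2/5) = 432.9 K.

T₂ ≈ 433 K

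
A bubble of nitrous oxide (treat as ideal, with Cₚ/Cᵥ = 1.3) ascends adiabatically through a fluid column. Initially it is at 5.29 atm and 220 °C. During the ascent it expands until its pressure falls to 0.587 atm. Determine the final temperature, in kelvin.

T₂ ≈ 297 K

Along an adiabat T P^((1−γ)/γ) is constant, so T₂ = T₁ (P₂/P₁)^((γ−1)/γ).
T₁ = 220 °C = 493.1 K.
T₂ = 493.1 × (0.587/5.29)^(0.231) = 296.9 K.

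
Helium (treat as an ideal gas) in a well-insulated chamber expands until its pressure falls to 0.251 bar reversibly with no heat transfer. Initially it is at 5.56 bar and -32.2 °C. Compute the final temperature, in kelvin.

Adiabatic: T₂/T₁ = (P₂/P₁)^((γ−1)/γ).
For a monatomic ideal gas γ = 5/3, so (γ−1)/γ = 2/5.
T₁ = -32.2 °C = 240.9 K.
T₂ = 240.9 × (0.251/5.56)^(2/5) = 69.79 K.

T₂ ≈ 69.8 K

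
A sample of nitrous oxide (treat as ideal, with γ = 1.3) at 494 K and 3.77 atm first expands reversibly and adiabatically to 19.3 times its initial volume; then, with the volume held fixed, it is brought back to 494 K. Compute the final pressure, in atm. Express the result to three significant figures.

P₃ ≈ 0.195 atm

Adiabatic step (PV^γ = const): P₂ = 3.77×(1/19.3)^(1.3) = 0.08037 atm; T₂ = 494×(1/19.3)^(0.3) = 203.3 K.
Isochoric: P₃ = P₂(T₃/T₂) = 0.08037 × (494/203.3) = 0.1953 atm.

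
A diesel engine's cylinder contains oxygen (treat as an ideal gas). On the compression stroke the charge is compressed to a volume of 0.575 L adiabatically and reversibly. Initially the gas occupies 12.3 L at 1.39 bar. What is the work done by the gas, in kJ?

γ = 7/5 for a diatomic ideal gas.
P₂ = P₁(V₁/V₂)^γ = 1.39×(12.3/0.575)^(7/5) = 101.2 bar.
For a reversible adiabat, W_by_gas = (P₁V₁ − P₂V₂)/(γ−1).
W_by = (139000×0.0123 − 1.012×10^7×0.000575) / (2/5) = -10280 J.

W ≈ -10.3 kJ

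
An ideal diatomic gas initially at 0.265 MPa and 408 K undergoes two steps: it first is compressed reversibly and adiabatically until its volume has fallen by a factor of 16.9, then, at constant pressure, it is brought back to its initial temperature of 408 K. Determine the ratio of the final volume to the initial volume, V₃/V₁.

V₃/V₁ ≈ 0.0191

For a diatomic ideal gas γ = 7/5.
Adiabatic step: V₂/V₁ = 0.05917; T₂ = T₁·16.9^(2/5) = 1264 K.
Isobaric step: V₃/V₂ = T₃/T₂ = 408/1264.
V₃/V₁ = (V₂/V₁)(V₃/V₂) = 0.05917 × (408/1264) = 0.0191.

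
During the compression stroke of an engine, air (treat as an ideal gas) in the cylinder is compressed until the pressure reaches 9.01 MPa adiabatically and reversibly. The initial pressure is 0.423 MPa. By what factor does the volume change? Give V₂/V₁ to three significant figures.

V₂/V₁ ≈ 0.113

From PV^γ = const, V₂/V₁ = (P₁/P₂)^(1/γ).
For a diatomic ideal gas γ = 7/5.
V₂/V₁ = (0.423/9.01)^(5/7) = 0.1125.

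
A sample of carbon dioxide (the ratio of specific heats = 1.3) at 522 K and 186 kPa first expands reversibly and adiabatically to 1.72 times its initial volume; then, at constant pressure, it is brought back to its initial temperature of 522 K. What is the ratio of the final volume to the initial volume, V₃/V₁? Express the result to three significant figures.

V₃/V₁ ≈ 2.02

Adiabatic step: V₂/V₁ = 1.72; T₂ = T₁·(1/1.72)^(0.3) = 443.6 K.
Isobaric step: V₃/V₂ = T₃/T₂ = 522/443.6.
V₃/V₁ = (V₂/V₁)(V₃/V₂) = 1.72 × (522/443.6) = 2.024.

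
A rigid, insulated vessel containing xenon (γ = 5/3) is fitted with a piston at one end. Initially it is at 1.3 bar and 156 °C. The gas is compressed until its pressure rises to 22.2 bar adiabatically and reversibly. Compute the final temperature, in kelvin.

T₂ ≈ 1340 K

Along an adiabat T P^((1−γ)/γ) is constant, so T₂ = T₁ (P₂/P₁)^((γ−1)/γ).
T₁ = 156 °C = 429.1 K.
T₂ = 429.1 × (22.2/1.3)^(2/5) = 1335 K.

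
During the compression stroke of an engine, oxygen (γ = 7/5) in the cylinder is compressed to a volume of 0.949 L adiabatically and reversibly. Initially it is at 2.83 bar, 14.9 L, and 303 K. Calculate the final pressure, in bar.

Adiabatic: P₁V₁^γ = P₂V₂^γ ⇒ P₂ = P₁ (V₁/V₂)^γ.
P₂ = 2.83 × (14.9/0.949)^(7/5) = 133.7 bar.

P₂ ≈ 134 bar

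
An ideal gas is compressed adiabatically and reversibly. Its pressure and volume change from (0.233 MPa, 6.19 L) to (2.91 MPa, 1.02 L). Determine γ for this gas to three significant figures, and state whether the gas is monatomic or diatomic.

γ ≈ 1.40; diatomic

PV^γ = const ⇒ γ = ln(P₂/P₁) / ln(V₁/V₂).
γ = ln(2.91/0.233) / ln(6.19/1.02) = 1.4.
γ ≈ 1.40 is close to 7/5, so the gas is diatomic.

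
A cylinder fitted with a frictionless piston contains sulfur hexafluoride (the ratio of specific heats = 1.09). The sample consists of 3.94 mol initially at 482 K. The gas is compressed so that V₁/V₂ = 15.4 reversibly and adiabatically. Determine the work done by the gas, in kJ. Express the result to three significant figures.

For a reversible adiabat TV^(γ−1) is constant, so T₂ = T₁ (V₁/V₂)^(γ−1).
T₂ = 482 × 15.4^(0.09) = 616.5 K.
Q = 0, so ΔU = W_on_gas = nCᵥΔT with Cᵥ = R/(γ−1) = 92.38 J/(mol·K).
ΔU = 3.94 × 92.38 × (616.5 − 482) = 48950 J.
Work done by the gas = −ΔU = -48950 J.

W ≈ -48.9 kJ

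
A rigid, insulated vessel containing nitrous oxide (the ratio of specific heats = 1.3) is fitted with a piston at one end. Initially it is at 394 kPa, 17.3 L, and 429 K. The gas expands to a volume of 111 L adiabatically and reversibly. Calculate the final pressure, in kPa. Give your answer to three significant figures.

Since PV^γ is constant along a reversible adiabat, P₂ = P₁ (V₁/V₂)^γ.
P₂ = 394 × (17.3/111)^(1.3) = 35.16 kPa.

P₂ ≈ 35.2 kPa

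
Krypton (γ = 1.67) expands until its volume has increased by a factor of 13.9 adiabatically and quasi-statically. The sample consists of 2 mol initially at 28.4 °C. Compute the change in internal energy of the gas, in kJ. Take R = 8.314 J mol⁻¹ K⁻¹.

ΔU ≈ -6.20 kJ

For a reversible adiabat TV^(γ−1) is constant, so T₂ = T₁ (V₁/V₂)^(γ−1).
T₁ = 28.4 °C = 301.5 K.
T₂ = 301.5 × (1/13.9)^(0.67) = 51.71 K.
Q = 0, so ΔU = W_on_gas = nCᵥΔT with Cᵥ = R/(γ−1) = 12.41 J/(mol·K).
ΔU = 2 × 12.41 × (51.71 − 301.5) = -6201 J.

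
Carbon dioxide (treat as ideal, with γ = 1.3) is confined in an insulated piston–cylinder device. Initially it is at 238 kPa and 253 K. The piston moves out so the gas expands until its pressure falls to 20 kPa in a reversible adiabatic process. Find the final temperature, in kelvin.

Along an adiabat T P^((1−γ)/γ) is constant, so T₂ = T₁ (P₂/P₁)^((γ−1)/γ).
T₂ = 253 × (20/238)^(0.231) = 142.9 K.

T₂ ≈ 143 K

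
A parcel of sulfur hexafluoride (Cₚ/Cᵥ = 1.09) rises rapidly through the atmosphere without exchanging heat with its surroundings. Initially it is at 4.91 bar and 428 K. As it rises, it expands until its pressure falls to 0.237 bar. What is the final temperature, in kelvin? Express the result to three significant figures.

T₂ ≈ 333 K

Adiabatic: T₂/T₁ = (P₂/P₁)^((γ−1)/γ).
T₂ = 428 × (0.237/4.91)^(0.0826) = 333.2 K.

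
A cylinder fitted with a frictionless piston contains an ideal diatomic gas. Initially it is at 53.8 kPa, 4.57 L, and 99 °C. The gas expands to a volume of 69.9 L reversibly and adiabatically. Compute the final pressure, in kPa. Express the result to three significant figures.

P₂ ≈ 1.18 kPa

Adiabatic: P₁V₁^γ = P₂V₂^γ ⇒ P₂ = P₁ (V₁/V₂)^γ.
γ = 7/5 for a diatomic ideal gas.
P₂ = 53.8 × (4.57/69.9)^(7/5) = 1.181 kPa.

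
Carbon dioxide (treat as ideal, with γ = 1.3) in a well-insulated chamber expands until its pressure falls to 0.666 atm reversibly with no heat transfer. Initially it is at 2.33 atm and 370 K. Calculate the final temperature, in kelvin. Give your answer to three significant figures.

Along an adiabat T P^((1−γ)/γ) is constant, so T₂ = T₁ (P₂/P₁)^((γ−1)/γ).
T₂ = 370 × (0.666/2.33)^(0.231) = 277.1 K.

T₂ ≈ 277 K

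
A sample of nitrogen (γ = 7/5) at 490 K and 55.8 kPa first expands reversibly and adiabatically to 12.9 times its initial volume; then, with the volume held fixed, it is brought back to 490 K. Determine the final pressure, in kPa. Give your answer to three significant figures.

P₃ ≈ 4.33 kPa

Adiabatic step (PV^γ = const): P₂ = 55.8×(1/12.9)^(7/5) = 1.555 kPa; T₂ = 490×(1/12.9)^(2/5) = 176.2 K.
Isochoric: P₃ = P₂(T₃/T₂) = 1.555 × (490/176.2) = 4.326 kPa.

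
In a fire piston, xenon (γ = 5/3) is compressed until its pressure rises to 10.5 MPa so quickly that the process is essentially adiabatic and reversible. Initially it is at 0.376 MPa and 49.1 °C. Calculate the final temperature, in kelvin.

T₂ ≈ 1220 K

Adiabatic: T₂/T₁ = (P₂/P₁)^((γ−1)/γ).
T₁ = 49.1 °C = 322.2 K.
T₂ = 322.2 × (10.5/0.376)^(2/5) = 1221 K.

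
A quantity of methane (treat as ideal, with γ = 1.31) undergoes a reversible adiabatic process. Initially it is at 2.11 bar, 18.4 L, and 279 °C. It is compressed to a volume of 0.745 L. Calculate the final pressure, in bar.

P₂ ≈ 141 bar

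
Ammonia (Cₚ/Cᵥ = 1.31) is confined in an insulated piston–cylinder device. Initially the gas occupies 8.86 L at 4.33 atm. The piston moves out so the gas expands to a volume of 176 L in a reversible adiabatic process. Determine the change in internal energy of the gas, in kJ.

ΔU ≈ -7.57 kJ

P₂ = P₁(V₁/V₂)^γ = 4.33×(8.86/176)^(1.31) = 0.0863 atm.
For a reversible adiabat, W_by_gas = (P₁V₁ − P₂V₂)/(γ−1).
W_by = (438700×0.00886 − 8744×0.176) / (0.31) = 7575 J.
Q = 0 ⇒ ΔU = −W_by = -7575 J.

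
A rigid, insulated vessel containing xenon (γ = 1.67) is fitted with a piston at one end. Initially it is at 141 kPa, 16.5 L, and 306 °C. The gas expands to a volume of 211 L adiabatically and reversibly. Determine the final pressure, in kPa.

Adiabatic: P₁V₁^γ = P₂V₂^γ ⇒ P₂ = P₁ (V₁/V₂)^γ.
P₂ = 141 × (16.5/211)^(1.67) = 1.999 kPa.

P₂ ≈ 2.00 kPa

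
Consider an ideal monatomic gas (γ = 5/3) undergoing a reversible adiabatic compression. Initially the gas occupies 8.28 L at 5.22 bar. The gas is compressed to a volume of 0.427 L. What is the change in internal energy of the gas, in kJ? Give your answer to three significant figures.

ΔU ≈ 40.3 kJ

P₂ = P₁(V₁/V₂)^γ = 5.22×(8.28/0.427)^(5/3) = 730.6 bar.
For a reversible adiabat, W_by_gas = (P₁V₁ − P₂V₂)/(γ−1).
W_by = (522000×0.00828 − 7.306×10^7×0.000427) / (2/3) = -40310 J.
Q = 0 ⇒ ΔU = −W_by = 40310 J.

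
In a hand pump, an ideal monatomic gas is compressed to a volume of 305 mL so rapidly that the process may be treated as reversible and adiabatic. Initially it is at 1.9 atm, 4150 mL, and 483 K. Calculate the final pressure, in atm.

Adiabatic: P₁V₁^γ = P₂V₂^γ ⇒ P₂ = P₁ (V₁/V₂)^γ.
γ = 5/3 for a monatomic ideal gas.
P₂ = 1.9 × (4150/305)^(5/3) = 147.3 atm.

P₂ ≈ 147 atm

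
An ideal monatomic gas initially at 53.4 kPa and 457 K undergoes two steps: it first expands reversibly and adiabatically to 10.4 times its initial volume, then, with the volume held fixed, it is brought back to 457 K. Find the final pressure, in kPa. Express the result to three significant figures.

For a monatomic ideal gas γ = 5/3.
Adiabatic step (PV^γ = const): P₂ = 53.4×(1/10.4)^(5/3) = 1.078 kPa; T₂ = 457×(1/10.4)^(2/3) = 95.92 K.
Isochoric: P₃ = P₂(T₃/T₂) = 1.078 × (457/95.92) = 5.135 kPa.

P₃ ≈ 5.13 kPa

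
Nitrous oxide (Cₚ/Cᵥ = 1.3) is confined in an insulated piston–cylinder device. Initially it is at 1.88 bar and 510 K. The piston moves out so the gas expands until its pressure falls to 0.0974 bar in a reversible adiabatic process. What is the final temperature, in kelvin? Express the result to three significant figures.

Along an adiabat T P^((1−γ)/γ) is constant, so T₂ = T₁ (P₂/P₁)^((γ−1)/γ).
T₂ = 510 × (0.0974/1.88)^(0.231) = 257.6 K.

T₂ ≈ 258 K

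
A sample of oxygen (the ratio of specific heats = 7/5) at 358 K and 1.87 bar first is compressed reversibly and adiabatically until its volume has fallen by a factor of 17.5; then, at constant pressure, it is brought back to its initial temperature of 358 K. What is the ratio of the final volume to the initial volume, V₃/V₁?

Adiabatic step: V₂/V₁ = 0.05714; T₂ = T₁·17.5^(2/5) = 1125 K.
Isobaric step: V₃/V₂ = T₃/T₂ = 358/1125.
V₃/V₁ = (V₂/V₁)(V₃/V₂) = 0.05714 × (358/1125) = 0.01819.

V₃/V₁ ≈ 0.0182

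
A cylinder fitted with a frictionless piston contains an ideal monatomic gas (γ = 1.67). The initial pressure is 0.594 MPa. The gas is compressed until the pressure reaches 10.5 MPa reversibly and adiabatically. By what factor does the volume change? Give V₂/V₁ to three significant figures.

V₂/V₁ ≈ 0.179

From PV^γ = const, V₂/V₁ = (P₁/P₂)^(1/γ).
V₂/V₁ = (0.594/10.5)^(0.599) = 0.1791.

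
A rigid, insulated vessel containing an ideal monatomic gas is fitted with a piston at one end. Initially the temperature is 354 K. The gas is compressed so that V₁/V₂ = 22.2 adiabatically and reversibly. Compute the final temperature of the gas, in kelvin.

T₂ ≈ 2800 K

Adiabatic: T₁V₁^(γ−1) = T₂V₂^(γ−1) ⇒ T₂ = T₁ (V₁/V₂)^(γ−1).
For a monatomic ideal gas γ = 5/3, so γ−1 = 2/3.
T₂ = 354 × 22.2^(2/3) = 2796 K.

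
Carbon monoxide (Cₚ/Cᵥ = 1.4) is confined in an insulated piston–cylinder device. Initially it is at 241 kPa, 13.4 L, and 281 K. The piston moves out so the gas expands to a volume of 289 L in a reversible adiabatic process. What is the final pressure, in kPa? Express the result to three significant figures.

P₂ ≈ 3.27 kPa

Since PV^γ is constant along a reversible adiabat, P₂ = P₁ (V₁/V₂)^γ.
P₂ = 241 × (13.4/289)^(1.4) = 3.271 kPa.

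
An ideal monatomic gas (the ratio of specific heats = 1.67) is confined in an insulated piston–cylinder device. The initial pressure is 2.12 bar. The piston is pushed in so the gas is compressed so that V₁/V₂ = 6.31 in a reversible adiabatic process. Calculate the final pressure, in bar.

Adiabatic: P₁V₁^γ = P₂V₂^γ ⇒ P₂ = P₁ (V₁/V₂)^γ.
P₂ = 2.12 × 6.31^(1.67) = 45.96 bar.

P₂ ≈ 46.0 bar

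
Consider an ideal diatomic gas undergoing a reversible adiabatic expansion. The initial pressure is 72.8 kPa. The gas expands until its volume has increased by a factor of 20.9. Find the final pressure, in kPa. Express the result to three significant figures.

P₂ ≈ 1.03 kPa

Since PV^γ is constant along a reversible adiabat, P₂ = P₁ (V₁/V₂)^γ.
For a diatomic ideal gas γ = 7/5.
P₂ = 72.8 × (1/20.9)^(7/5) = 1.033 kPa.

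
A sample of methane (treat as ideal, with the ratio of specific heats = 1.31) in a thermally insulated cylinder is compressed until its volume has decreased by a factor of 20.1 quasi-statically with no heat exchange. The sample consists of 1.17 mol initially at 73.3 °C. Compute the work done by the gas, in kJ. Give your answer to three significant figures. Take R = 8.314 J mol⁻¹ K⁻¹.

W ≈ -16.7 kJ

For a reversible adiabat TV^(γ−1) is constant, so T₂ = T₁ (V₁/V₂)^(γ−1).
T₁ = 73.3 °C = 346.4 K.
T₂ = 346.4 × 20.1^(0.31) = 878.3 K.
Q = 0, so ΔU = W_on_gas = nCᵥΔT with Cᵥ = R/(γ−1) = 26.82 J/(mol·K).
ΔU = 1.17 × 26.82 × (878.3 − 346.4) = 16690 J.
Work done by the gas = −ΔU = -16690 J.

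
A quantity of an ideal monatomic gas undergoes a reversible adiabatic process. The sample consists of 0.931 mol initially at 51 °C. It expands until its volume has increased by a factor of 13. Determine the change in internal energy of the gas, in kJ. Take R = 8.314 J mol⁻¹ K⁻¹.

For a reversible adiabat TV^(γ−1) is constant, so T₂ = T₁ (V₁/V₂)^(γ−1).
γ = 5/3 for a monatomic ideal gas, so γ−1 = 2/3.
T₁ = 51 °C = 324.1 K.
T₂ = 324.1 × (1/13)^(2/3) = 58.63 K.
Q = 0, so ΔU = W_on_gas = nCᵥΔT with Cᵥ = R/(γ−1) = 12.47 J/(mol·K).
ΔU = 0.931 × 12.47 × (58.63 − 324.1) = -3083 J.

ΔU ≈ -3.08 kJ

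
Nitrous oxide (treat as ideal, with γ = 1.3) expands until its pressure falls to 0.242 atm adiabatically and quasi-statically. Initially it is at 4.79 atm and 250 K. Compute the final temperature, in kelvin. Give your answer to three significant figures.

T₂ ≈ 126 K

Along an adiabat T P^((1−γ)/γ) is constant, so T₂ = T₁ (P₂/P₁)^((γ−1)/γ).
T₂ = 250 × (0.242/4.79)^(0.231) = 125.5 K.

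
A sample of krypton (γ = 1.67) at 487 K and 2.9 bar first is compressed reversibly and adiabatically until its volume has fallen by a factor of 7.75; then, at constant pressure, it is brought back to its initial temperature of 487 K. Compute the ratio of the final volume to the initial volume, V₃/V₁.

V₃/V₁ ≈ 0.0327

Adiabatic step: V₂/V₁ = 0.129; T₂ = T₁·7.75^(0.67) = 1920 K.
Isobaric step: V₃/V₂ = T₃/T₂ = 487/1920.
V₃/V₁ = (V₂/V₁)(V₃/V₂) = 0.129 × (487/1920) = 0.03272.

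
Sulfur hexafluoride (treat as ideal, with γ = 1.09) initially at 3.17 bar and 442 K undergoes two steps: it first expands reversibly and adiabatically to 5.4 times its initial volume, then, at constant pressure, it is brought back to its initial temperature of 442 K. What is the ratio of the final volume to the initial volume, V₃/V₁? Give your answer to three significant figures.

V₃/V₁ ≈ 6.29

Adiabatic step: V₂/V₁ = 5.4; T₂ = T₁·(1/5.4)^(0.09) = 379.8 K.
Isobaric step: V₃/V₂ = T₃/T₂ = 442/379.8.
V₃/V₁ = (V₂/V₁)(V₃/V₂) = 5.4 × (442/379.8) = 6.285.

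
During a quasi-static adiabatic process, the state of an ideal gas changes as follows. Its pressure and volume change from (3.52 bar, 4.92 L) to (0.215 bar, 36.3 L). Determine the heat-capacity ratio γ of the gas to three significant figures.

γ ≈ 1.40

PV^γ = const ⇒ γ = ln(P₂/P₁) / ln(V₁/V₂).
γ = ln(0.215/3.52) / ln(4.92/36.3) = 1.399.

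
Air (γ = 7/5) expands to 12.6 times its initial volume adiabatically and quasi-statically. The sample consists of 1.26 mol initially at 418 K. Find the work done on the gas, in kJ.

W ≈ -6.97 kJ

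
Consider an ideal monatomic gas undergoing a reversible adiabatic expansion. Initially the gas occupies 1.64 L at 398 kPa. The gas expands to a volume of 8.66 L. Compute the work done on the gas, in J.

γ = 5/3 for a monatomic ideal gas.
P₂ = P₁(V₁/V₂)^γ = 398×(1.64/8.66)^(5/3) = 24.86 kPa.
For a reversible adiabat, W_by_gas = (P₁V₁ − P₂V₂)/(γ−1).
W_by = (398000×0.00164 − 24860×0.00866) / (2/3) = 656.2 J.
W_on_gas = −W_by = -656.2 J.

W ≈ -656 J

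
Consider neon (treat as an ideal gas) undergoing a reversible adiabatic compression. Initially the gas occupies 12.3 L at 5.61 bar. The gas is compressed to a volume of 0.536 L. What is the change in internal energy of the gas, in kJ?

ΔU ≈ 73.2 kJ

γ = 5/3 for a monatomic ideal gas.
P₂ = P₁(V₁/V₂)^γ = 5.61×(12.3/0.536)^(5/3) = 1040 bar.
For a reversible adiabat, W_by_gas = (P₁V₁ − P₂V₂)/(γ−1).
W_by = (561000×0.0123 − 1.04×10^8×0.000536) / (2/3) = -73230 J.
Q = 0 ⇒ ΔU = −W_by = 73230 J.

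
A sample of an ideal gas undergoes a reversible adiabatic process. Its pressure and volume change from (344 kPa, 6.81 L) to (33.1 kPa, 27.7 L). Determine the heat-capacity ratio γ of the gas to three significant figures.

γ ≈ 1.67

PV^γ = const ⇒ γ = ln(P₂/P₁) / ln(V₁/V₂).
γ = ln(33.1/344) / ln(6.81/27.7) = 1.669.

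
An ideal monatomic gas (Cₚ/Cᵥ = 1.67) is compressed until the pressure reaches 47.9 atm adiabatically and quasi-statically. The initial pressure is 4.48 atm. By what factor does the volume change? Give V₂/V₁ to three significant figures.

From PV^γ = const, V₂/V₁ = (P₁/P₂)^(1/γ).
V₂/V₁ = (4.48/47.9)^(0.599) = 0.242.

V₂/V₁ ≈ 0.242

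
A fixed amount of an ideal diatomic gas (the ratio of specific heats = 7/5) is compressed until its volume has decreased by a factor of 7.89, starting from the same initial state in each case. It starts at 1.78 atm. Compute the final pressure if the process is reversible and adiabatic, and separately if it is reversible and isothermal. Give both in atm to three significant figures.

Isothermal: P₂ = P₁(V₁/V₂) = 1.78×7.89 = 14.04 atm.
Adiabatic: P₂ = P₁(V₁/V₂)^γ = 1.78×7.89^(7/5) = 32.09 atm.

adiabatic: 32.1 atm; isothermal: 14.0 atm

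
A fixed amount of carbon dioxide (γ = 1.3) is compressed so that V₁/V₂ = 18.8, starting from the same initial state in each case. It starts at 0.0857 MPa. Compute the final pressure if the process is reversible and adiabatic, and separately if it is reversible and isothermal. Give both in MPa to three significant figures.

adiabatic: 3.88 MPa; isothermal: 1.61 MPa

Isothermal: P₂ = P₁(V₁/V₂) = 0.0857×18.8 = 1.611 MPa.
Adiabatic: P₂ = P₁(V₁/V₂)^γ = 0.0857×18.8^(1.3) = 3.885 MPa.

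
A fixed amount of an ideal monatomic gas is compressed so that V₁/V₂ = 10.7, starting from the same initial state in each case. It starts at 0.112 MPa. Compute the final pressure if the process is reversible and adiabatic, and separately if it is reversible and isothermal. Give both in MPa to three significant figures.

For a monatomic ideal gas γ = 5/3.
Isothermal: P₂ = P₁(V₁/V₂) = 0.112×10.7 = 1.198 MPa.
Adiabatic: P₂ = P₁(V₁/V₂)^γ = 0.112×10.7^(5/3) = 5.819 MPa.

adiabatic: 5.82 MPa; isothermal: 1.20 MPa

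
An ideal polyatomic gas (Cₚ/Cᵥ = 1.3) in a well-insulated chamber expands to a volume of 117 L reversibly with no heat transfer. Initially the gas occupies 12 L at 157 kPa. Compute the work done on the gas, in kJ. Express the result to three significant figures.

P₂ = P₁(V₁/V₂)^γ = 157×(12/117)^(1.3) = 8.132 kPa.
For a reversible adiabat, W_by_gas = (P₁V₁ − P₂V₂)/(γ−1).
W_by = (157000×0.012 − 8132×0.117) / (0.3) = 3109 J.
W_on_gas = −W_by = -3109 J.

W ≈ -3.11 kJ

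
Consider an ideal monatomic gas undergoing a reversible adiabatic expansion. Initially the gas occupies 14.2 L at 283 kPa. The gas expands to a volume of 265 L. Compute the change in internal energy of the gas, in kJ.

ΔU ≈ -5.17 kJ

γ = 5/3 for a monatomic ideal gas.
P₂ = P₁(V₁/V₂)^γ = 283×(14.2/265)^(5/3) = 2.155 kPa.
For a reversible adiabat, W_by_gas = (P₁V₁ − P₂V₂)/(γ−1).
W_by = (283000×0.0142 − 2155×0.265) / (2/3) = 5171 J.
Q = 0 ⇒ ΔU = −W_by = -5171 J.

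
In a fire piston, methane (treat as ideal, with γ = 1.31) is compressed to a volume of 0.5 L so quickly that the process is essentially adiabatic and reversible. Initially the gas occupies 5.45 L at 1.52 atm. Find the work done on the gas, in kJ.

W ≈ 2.97 kJ

P₂ = P₁(V₁/V₂)^γ = 1.52×(5.45/0.5)^(1.31) = 34.74 atm.
For a reversible adiabat, W_by_gas = (P₁V₁ − P₂V₂)/(γ−1).
W_by = (154000×0.00545 − 3.52×10^6×0.0005) / (0.31) = -2970 J.
W_on_gas = −W_by = 2970 J.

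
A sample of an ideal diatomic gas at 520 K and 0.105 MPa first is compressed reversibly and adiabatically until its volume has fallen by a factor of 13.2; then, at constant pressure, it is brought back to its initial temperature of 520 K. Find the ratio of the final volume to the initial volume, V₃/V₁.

For a diatomic ideal gas γ = 7/5.
Adiabatic step: V₂/V₁ = 0.07576; T₂ = T₁·13.2^(2/5) = 1460 K.
Isobaric step: V₃/V₂ = T₃/T₂ = 520/1460.
V₃/V₁ = (V₂/V₁)(V₃/V₂) = 0.07576 × (520/1460) = 0.02699.

V₃/V₁ ≈ 0.0270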